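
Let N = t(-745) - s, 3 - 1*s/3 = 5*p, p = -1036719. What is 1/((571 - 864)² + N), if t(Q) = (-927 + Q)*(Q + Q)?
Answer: -1/12973665 ≈ -7.7079e-8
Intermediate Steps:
s = 15550794 (s = 9 - 15*(-1036719) = 9 - 3*(-5183595) = 9 + 15550785 = 15550794)
t(Q) = 2*Q*(-927 + Q) (t(Q) = (-927 + Q)*(2*Q) = 2*Q*(-927 + Q))
N = -13059514 (N = 2*(-745)*(-927 - 745) - 1*15550794 = 2*(-745)*(-1672) - 15550794 = 2491280 - 15550794 = -13059514)
1/((571 - 864)² + N) = 1/((571 - 864)² - 13059514) = 1/((-293)² - 13059514) = 1/(85849 - 13059514) = 1/(-12973665) = -1/12973665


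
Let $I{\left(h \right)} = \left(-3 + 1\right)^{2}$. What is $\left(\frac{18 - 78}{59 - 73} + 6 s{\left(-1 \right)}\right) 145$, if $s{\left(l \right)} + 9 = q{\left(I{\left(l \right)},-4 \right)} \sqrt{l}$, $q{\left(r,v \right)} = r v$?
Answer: $- \frac{50460}{7} - 13920 i \approx -7208.6 - 13920.0 i$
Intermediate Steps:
$I{\left(h \right)} = 4$ ($I{\left(h \right)} = \left(-2\right)^{2} = 4$)
$s{\left(l \right)} = -9 - 16 \sqrt{l}$ ($s{\left(l \right)} = -9 + 4 \left(-4\right) \sqrt{l} = -9 - 16 \sqrt{l}$)
$\left(\frac{18 - 78}{59 - 73} + 6 s{\left(-1 \right)}\right) 145 = \left(\frac{18 - 78}{59 - 73} + 6 \left(-9 - 16 \sqrt{-1}\right)\right) 145 = \left(- \frac{60}{-14} + 6 \left(-9 - 16 i\right)\right) 145 = \left(\left(-60\right) \left(- \frac{1}{14}\right) - \left(54 + 96 i\right)\right) 145 = \left(\frac{30}{7} - \left(54 + 96 i\right)\right) 145 = \left(- \frac{348}{7} - 96 i\right) 145 = - \frac{50460}{7} - 13920 i$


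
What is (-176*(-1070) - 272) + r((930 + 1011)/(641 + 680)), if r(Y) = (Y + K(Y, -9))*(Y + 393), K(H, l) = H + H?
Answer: 331185800330/1745041 ≈ 1.8979e+5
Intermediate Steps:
K(H, l) = 2*H
r(Y) = 3*Y*(393 + Y) (r(Y) = (Y + 2*Y)*(Y + 393) = (3*Y)*(393 + Y) = 3*Y*(393 + Y))
(-176*(-1070) - 272) + r((930 + 1011)/(641 + 680)) = (-176*(-1070) - 272) + 3*((930 + 1011)/(641 + 680))*(393 + (930 + 1011)/(641 + 680)) = (188320 - 272) + 3*(1941/1321)*(393 + 1941/1321) = 188048 + 3*(1941*(1/1321))*(393 + 1941*(1/1321)) = 188048 + 3*(1941/1321)*(393 + 1941/1321) = 188048 + 3*(1941/1321)*(521094/1321) = 188048 + 3034330362/1745041 = 331185800330/1745041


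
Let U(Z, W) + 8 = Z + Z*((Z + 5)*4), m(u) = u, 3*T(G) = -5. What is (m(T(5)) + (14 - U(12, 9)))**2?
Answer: 5870929/9 ≈ 6.5233e+5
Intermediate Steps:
T(G) = -5/3 (T(G) = (1/3)*(-5) = -5/3)
U(Z, W) = -8 + Z + Z*(20 + 4*Z) (U(Z, W) = -8 + (Z + Z*((Z + 5)*4)) = -8 + (Z + Z*((5 + Z)*4)) = -8 + (Z + Z*(20 + 4*Z)) = -8 + Z + Z*(20 + 4*Z))
(m(T(5)) + (14 - U(12, 9)))**2 = (-5/3 + (14 - (-8 + 4*12**2 + 21*12)))**2 = (-5/3 + (14 - (-8 + 4*144 + 252)))**2 = (-5/3 + (14 - (-8 + 576 + 252)))**2 = (-5/3 + (14 - 1*820))**2 = (-5/3 + (14 - 820))**2 = (-5/3 - 806)**2 = (-2423/3)**2 = 5870929/9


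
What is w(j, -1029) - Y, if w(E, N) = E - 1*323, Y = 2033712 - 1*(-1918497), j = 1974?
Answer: -3950558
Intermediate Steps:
Y = 3952209 (Y = 2033712 + 1918497 = 3952209)
w(E, N) = -323 + E (w(E, N) = E - 323 = -323 + E)
w(j, -1029) - Y = (-323 + 1974) - 1*3952209 = 1651 - 3952209 = -3950558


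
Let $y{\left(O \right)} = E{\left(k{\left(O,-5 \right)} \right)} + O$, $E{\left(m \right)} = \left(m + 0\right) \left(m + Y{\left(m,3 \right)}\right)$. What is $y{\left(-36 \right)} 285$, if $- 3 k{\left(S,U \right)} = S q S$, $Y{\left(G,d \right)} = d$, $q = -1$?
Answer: $53546940$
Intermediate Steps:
$k{\left(S,U \right)} = \frac{S^{2}}{3}$ ($k{\left(S,U \right)} = - \frac{S \left(-1\right) S}{3} = - \frac{- S S}{3} = - \frac{\left(-1\right) S^{2}}{3} = \frac{S^{2}}{3}$)
$E{\left(m \right)} = m \left(3 + m\right)$ ($E{\left(m \right)} = \left(m + 0\right) \left(m + 3\right) = m \left(3 + m\right)$)
$y{\left(O \right)} = O + \frac{O^{2} \left(3 + \frac{O^{2}}{3}\right)}{3}$ ($y{\left(O \right)} = \frac{O^{2}}{3} \left(3 + \frac{O^{2}}{3}\right) + O = \frac{O^{2} \left(3 + \frac{O^{2}}{3}\right)}{3} + O = O + \frac{O^{2} \left(3 + \frac{O^{2}}{3}\right)}{3}$)
$y{\left(-36 \right)} 285 = - 36 \left(1 - 36 + \frac{\left(-36\right)^{3}}{9}\right) 285 = - 36 \left(1 - 36 + \frac{1}{9} \left(-46656\right)\right) 285 = - 36 \left(1 - 36 - 5184\right) 285 = \left(-36\right) \left(-5219\right) 285 = 187884 \cdot 285 = 53546940$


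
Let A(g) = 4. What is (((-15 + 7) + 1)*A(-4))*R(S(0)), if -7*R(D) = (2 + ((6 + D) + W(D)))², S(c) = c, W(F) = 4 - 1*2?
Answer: 400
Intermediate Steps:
W(F) = 2 (W(F) = 4 - 2 = 2)
R(D) = -(10 + D)²/7 (R(D) = -(2 + ((6 + D) + 2))²/7 = -(2 + (8 + D))²/7 = -(10 + D)²/7)
(((-15 + 7) + 1)*A(-4))*R(S(0)) = (((-15 + 7) + 1)*4)*(-(10 + 0)²/7) = ((-8 + 1)*4)*(-⅐*10²) = (-7*4)*(-⅐*100) = -28*(-100/7) = 400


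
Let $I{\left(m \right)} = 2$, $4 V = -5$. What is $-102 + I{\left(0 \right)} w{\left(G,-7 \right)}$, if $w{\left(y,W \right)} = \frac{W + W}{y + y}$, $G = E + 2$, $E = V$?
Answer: $- \frac{362}{3} \approx -120.67$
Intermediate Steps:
$V = - \frac{5}{4}$ ($V = \frac{1}{4} \left(-5\right) = - \frac{5}{4} \approx -1.25$)
$E = - \frac{5}{4} \approx -1.25$
$G = \frac{3}{4}$ ($G = - \frac{5}{4} + 2 = \frac{3}{4} \approx 0.75$)
$w{\left(y,W \right)} = \frac{W}{y}$ ($w{\left(y,W \right)} = \frac{2 W}{2 y} = 2 W \frac{1}{2 y} = \frac{W}{y}$)
$-102 + I{\left(0 \right)} w{\left(G,-7 \right)} = -102 + 2 \left(- \frac{7}{\frac{3}{4}}\right) = -102 + 2 \left(\left(-7\right) \frac{4}{3}\right) = -102 + 2 \left(- \frac{28}{3}\right) = -102 - \frac{56}{3} = - \frac{362}{3}$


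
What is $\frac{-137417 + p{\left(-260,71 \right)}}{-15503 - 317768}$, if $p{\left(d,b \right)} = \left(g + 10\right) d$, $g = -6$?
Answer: $\frac{138457}{333271} \approx 0.41545$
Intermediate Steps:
$p{\left(d,b \right)} = 4 d$ ($p{\left(d,b \right)} = \left(-6 + 10\right) d = 4 d$)
$\frac{-137417 + p{\left(-260,71 \right)}}{-15503 - 317768} = \frac{-137417 + 4 \left(-260\right)}{-15503 - 317768} = \frac{-137417 - 1040}{-333271} = \left(-138457\right) \left(- \frac{1}{333271}\right) = \frac{138457}{333271}$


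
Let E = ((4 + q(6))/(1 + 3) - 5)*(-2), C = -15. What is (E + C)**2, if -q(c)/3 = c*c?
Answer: 2209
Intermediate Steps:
q(c) = -3*c**2 (q(c) = -3*c*c = -3*c**2)
E = 62 (E = ((4 - 3*6**2)/(1 + 3) - 5)*(-2) = ((4 - 3*36)/4 - 5)*(-2) = ((4 - 108)*(1/4) - 5)*(-2) = (-104*1/4 - 5)*(-2) = (-26 - 5)*(-2) = -31*(-2) = 62)
(E + C)**2 = (62 - 15)**2 = 47**2 = 2209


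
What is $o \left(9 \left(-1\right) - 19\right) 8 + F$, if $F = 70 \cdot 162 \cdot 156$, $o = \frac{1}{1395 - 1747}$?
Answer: $\frac{19459447}{11} \approx 1.769 \cdot 10^{6}$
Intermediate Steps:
$o = - \frac{1}{352}$ ($o = \frac{1}{-352} = - \frac{1}{352} \approx -0.0028409$)
$F = 1769040$ ($F = 11340 \cdot 156 = 1769040$)
$o \left(9 \left(-1\right) - 19\right) 8 + F = - \frac{\left(9 \left(-1\right) - 19\right) 8}{352} + 1769040 = - \frac{\left(-9 - 19\right) 8}{352} + 1769040 = - \frac{\left(-28\right) 8}{352} + 1769040 = \left(- \frac{1}{352}\right) \left(-224\right) + 1769040 = \frac{7}{11} + 1769040 = \frac{19459447}{11}$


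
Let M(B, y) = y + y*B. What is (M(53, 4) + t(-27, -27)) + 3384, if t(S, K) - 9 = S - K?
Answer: 3609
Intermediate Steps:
t(S, K) = 9 + S - K (t(S, K) = 9 + (S - K) = 9 + S - K)
M(B, y) = y + B*y
(M(53, 4) + t(-27, -27)) + 3384 = (4*(1 + 53) + (9 - 27 - 1*(-27))) + 3384 = (4*54 + (9 - 27 + 27)) + 3384 = (216 + 9) + 3384 = 225 + 3384 = 3609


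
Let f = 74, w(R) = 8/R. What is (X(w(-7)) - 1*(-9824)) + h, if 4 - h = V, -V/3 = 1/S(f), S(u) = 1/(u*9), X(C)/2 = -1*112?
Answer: 11602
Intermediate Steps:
X(C) = -224 (X(C) = 2*(-1*112) = 2*(-112) = -224)
S(u) = 1/(9*u)
V = -1998 (V = -3/((⅑)/74) = -3/((⅑)*(1/74)) = -3/1/666 = -3*666 = -1998)
h = 2002 (h = 4 - 1*(-1998) = 4 + 1998 = 2002)
(X(w(-7)) - 1*(-9824)) + h = (-224 - 1*(-9824)) + 2002 = (-224 + 9824) + 2002 = 9600 + 2002 = 11602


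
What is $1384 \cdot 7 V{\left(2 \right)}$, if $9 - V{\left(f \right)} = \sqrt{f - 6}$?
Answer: $87192 - 19376 i \approx 87192.0 - 19376.0 i$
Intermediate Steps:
$V{\left(f \right)} = 9 - \sqrt{-6 + f}$ ($V{\left(f \right)} = 9 - \sqrt{f - 6} = 9 - \sqrt{-6 + f}$)
$1384 \cdot 7 V{\left(2 \right)} = 1384 \cdot 7 \left(9 - \sqrt{-6 + 2}\right) = 1384 \cdot 7 \left(9 - \sqrt{-4}\right) = 1384 \cdot 7 \left(9 - 2 i\right) = 1384 \left(63 - 14 i\right) = 87192 - 19376 i$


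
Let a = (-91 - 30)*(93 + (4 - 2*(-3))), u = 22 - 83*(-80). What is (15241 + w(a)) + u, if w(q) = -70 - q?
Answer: 34296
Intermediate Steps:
u = 6662 (u = 22 + 6640 = 6662)
a = -12463 (a = -121*(93 + (4 + 6)) = -121*(93 + 10) = -121*103 = -12463)
(15241 + w(a)) + u = (15241 + (-70 - 1*(-12463))) + 6662 = (15241 + (-70 + 12463)) + 6662 = (15241 + 12393) + 6662 = 27634 + 6662 = 34296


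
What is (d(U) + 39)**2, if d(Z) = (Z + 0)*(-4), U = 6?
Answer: 225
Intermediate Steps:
d(Z) = -4*Z (d(Z) = Z*(-4) = -4*Z)
(d(U) + 39)**2 = (-4*6 + 39)**2 = (-24 + 39)**2 = 15**2 = 225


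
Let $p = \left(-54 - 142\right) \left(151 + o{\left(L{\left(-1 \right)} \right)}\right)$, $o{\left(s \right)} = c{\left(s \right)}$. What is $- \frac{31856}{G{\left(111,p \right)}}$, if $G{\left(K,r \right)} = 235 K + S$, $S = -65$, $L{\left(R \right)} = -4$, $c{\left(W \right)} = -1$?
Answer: $- \frac{7964}{6505} \approx -1.2243$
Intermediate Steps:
$o{\left(s \right)} = -1$
$p = -29400$ ($p = \left(-54 - 142\right) \left(151 - 1\right) = \left(-196\right) 150 = -29400$)
$G{\left(K,r \right)} = -65 + 235 K$ ($G{\left(K,r \right)} = 235 K - 65 = -65 + 235 K$)
$- \frac{31856}{G{\left(111,p \right)}} = - \frac{31856}{-65 + 235 \cdot 111} = - \frac{31856}{-65 + 26085} = - \frac{31856}{26020} = \left(-31856\right) \frac{1}{26020} = - \frac{7964}{6505}$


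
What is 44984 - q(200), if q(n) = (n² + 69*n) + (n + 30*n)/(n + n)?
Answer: -17663/2 ≈ -8831.5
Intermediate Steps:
q(n) = 31/2 + n² + 69*n (q(n) = (n² + 69*n) + (31*n)/((2*n)) = (n² + 69*n) + (31*n)*(1/(2*n)) = (n² + 69*n) + 31/2 = 31/2 + n² + 69*n)
44984 - q(200) = 44984 - (31/2 + 200² + 69*200) = 44984 - (31/2 + 40000 + 13800) = 44984 - 1*107631/2 = 44984 - 107631/2 = -17663/2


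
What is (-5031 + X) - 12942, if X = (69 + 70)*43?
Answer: -11996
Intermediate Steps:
X = 5977 (X = 139*43 = 5977)
(-5031 + X) - 12942 = (-5031 + 5977) - 12942 = 946 - 12942 = -11996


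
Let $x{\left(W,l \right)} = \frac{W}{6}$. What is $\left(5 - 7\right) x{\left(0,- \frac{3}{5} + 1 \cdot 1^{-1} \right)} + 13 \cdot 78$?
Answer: $1014$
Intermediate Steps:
$x{\left(W,l \right)} = \frac{W}{6}$ ($x{\left(W,l \right)} = W \frac{1}{6} = \frac{W}{6}$)
$\left(5 - 7\right) x{\left(0,- \frac{3}{5} + 1 \cdot 1^{-1} \right)} + 13 \cdot 78 = \left(5 - 7\right) \frac{1}{6} \cdot 0 + 13 \cdot 78 = \left(-2\right) 0 + 1014 = 0 + 1014 = 1014$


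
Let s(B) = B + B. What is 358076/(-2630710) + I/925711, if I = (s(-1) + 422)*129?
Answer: -94471512118/1217638592405 ≈ -0.077586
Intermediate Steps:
s(B) = 2*B
I = 54180 (I = (2*(-1) + 422)*129 = (-2 + 422)*129 = 420*129 = 54180)
358076/(-2630710) + I/925711 = 358076/(-2630710) + 54180/925711 = 358076*(-1/2630710) + 54180*(1/925711) = -179038/1315355 + 54180/925711 = -94471512118/1217638592405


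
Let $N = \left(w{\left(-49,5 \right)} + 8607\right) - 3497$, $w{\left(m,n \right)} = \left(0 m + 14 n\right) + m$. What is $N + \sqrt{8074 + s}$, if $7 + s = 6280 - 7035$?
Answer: $5131 + 4 \sqrt{457} \approx 5216.5$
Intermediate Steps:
$s = -762$ ($s = -7 + \left(6280 - 7035\right) = -7 - 755 = -762$)
$w{\left(m,n \right)} = m + 14 n$ ($w{\left(m,n \right)} = \left(0 + 14 n\right) + m = 14 n + m = m + 14 n$)
$N = 5131$ ($N = \left(\left(-49 + 14 \cdot 5\right) + 8607\right) - 3497 = \left(\left(-49 + 70\right) + 8607\right) - 3497 = \left(21 + 8607\right) - 3497 = 8628 - 3497 = 5131$)
$N + \sqrt{8074 + s} = 5131 + \sqrt{8074 - 762} = 5131 + \sqrt{7312} = 5131 + 4 \sqrt{457}$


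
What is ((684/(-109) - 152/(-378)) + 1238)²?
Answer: 644299024238116/424401201 ≈ 1.5181e+6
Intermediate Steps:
((684/(-109) - 152/(-378)) + 1238)² = ((684*(-1/109) - 152*(-1/378)) + 1238)² = ((-684/109 + 76/189) + 1238)² = (-120992/20601 + 1238)² = (25383046/20601)² = 644299024238116/424401201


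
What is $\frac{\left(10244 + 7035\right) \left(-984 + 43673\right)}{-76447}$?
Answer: $- \frac{737623231}{76447} \approx -9648.8$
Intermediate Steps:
$\frac{\left(10244 + 7035\right) \left(-984 + 43673\right)}{-76447} = 17279 \cdot 42689 \left(- \frac{1}{76447}\right) = 737623231 \left(- \frac{1}{76447}\right) = - \frac{737623231}{76447}$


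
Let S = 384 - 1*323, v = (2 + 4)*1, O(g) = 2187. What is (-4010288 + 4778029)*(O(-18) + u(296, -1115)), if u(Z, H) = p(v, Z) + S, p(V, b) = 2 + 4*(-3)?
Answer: 1718204358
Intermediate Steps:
v = 6 (v = 6*1 = 6)
S = 61 (S = 384 - 323 = 61)
p(V, b) = -10 (p(V, b) = 2 - 12 = -10)
u(Z, H) = 51 (u(Z, H) = -10 + 61 = 51)
(-4010288 + 4778029)*(O(-18) + u(296, -1115)) = (-4010288 + 4778029)*(2187 + 51) = 767741*2238 = 1718204358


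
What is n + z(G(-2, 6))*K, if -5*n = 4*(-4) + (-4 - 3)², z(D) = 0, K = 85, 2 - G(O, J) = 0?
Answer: -33/5 ≈ -6.6000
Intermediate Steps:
G(O, J) = 2 (G(O, J) = 2 - 1*0 = 2 + 0 = 2)
n = -33/5 (n = -(4*(-4) + (-4 - 3)²)/5 = -(-16 + (-7)²)/5 = -(-16 + 49)/5 = -⅕*33 = -33/5 ≈ -6.6000)
n + z(G(-2, 6))*K = -33/5 + 0*85 = -33/5 + 0 = -33/5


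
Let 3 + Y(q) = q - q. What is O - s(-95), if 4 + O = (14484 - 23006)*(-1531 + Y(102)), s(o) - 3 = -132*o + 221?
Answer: 13059980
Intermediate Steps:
s(o) = 224 - 132*o (s(o) = 3 + (-132*o + 221) = 3 + (221 - 132*o) = 224 - 132*o)
Y(q) = -3 (Y(q) = -3 + (q - q) = -3 + 0 = -3)
O = 13072744 (O = -4 + (14484 - 23006)*(-1531 - 3) = -4 - 8522*(-1534) = -4 + 13072748 = 13072744)
O - s(-95) = 13072744 - (224 - 132*(-95)) = 13072744 - (224 + 12540) = 13072744 - 1*12764 = 13072744 - 12764 = 13059980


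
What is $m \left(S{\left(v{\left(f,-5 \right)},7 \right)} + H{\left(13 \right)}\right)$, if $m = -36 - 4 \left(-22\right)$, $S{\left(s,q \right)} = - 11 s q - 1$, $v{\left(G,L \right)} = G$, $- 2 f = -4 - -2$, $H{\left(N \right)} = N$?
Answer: $-3380$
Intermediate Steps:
$f = 1$ ($f = - \frac{-4 - -2}{2} = - \frac{-4 + 2}{2} = \left(- \frac{1}{2}\right) \left(-2\right) = 1$)
$S{\left(s,q \right)} = -1 - 11 q s$ ($S{\left(s,q \right)} = - 11 q s - 1 = -1 - 11 q s$)
$m = 52$ ($m = -36 - -88 = -36 + 88 = 52$)
$m \left(S{\left(v{\left(f,-5 \right)},7 \right)} + H{\left(13 \right)}\right) = 52 \left(\left(-1 - 77 \cdot 1\right) + 13\right) = 52 \left(\left(-1 - 77\right) + 13\right) = 52 \left(-78 + 13\right) = 52 \left(-65\right) = -3380$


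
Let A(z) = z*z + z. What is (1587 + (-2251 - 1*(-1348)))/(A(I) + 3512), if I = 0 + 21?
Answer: 342/1987 ≈ 0.17212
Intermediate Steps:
I = 21
A(z) = z + z**2 (A(z) = z**2 + z = z + z**2)
(1587 + (-2251 - 1*(-1348)))/(A(I) + 3512) = (1587 + (-2251 - 1*(-1348)))/(21*(1 + 21) + 3512) = (1587 + (-2251 + 1348))/(21*22 + 3512) = (1587 - 903)/(462 + 3512) = 684/3974 = 684*(1/3974) = 342/1987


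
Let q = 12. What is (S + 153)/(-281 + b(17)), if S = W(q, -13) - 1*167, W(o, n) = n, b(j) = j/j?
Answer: 27/280 ≈ 0.096429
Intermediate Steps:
b(j) = 1
S = -180 (S = -13 - 1*167 = -13 - 167 = -180)
(S + 153)/(-281 + b(17)) = (-180 + 153)/(-281 + 1) = -27/(-280) = -27*(-1/280) = 27/280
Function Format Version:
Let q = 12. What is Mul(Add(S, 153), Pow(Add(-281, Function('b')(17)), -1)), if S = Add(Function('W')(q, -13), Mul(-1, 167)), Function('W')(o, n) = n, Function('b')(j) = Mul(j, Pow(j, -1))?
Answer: Rational(27, 280) ≈ 0.096429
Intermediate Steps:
Function('b')(j) = 1
S = -180 (S = Add(-13, Mul(-1, 167)) = Add(-13, -167) = -180)
Mul(Add(S, 153), Pow(Add(-281, Function('b')(17)), -1)) = Mul(Add(-180, 153), Pow(Add(-281, 1), -1)) = Mul(-27, Pow(-280, -1)) = Mul(-27, Rational(-1, 280)) = Rational(27, 280)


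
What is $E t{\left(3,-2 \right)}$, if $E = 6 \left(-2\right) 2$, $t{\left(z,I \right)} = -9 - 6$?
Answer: $360$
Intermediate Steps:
$t{\left(z,I \right)} = -15$
$E = -24$ ($E = \left(-12\right) 2 = -24$)
$E t{\left(3,-2 \right)} = \left(-24\right) \left(-15\right) = 360$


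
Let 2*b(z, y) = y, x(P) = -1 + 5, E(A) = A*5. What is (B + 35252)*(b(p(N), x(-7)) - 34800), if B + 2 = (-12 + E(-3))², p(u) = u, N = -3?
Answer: -1251997242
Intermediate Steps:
E(A) = 5*A
x(P) = 4
B = 727 (B = -2 + (-12 + 5*(-3))² = -2 + (-12 - 15)² = -2 + (-27)² = -2 + 729 = 727)
b(z, y) = y/2
(B + 35252)*(b(p(N), x(-7)) - 34800) = (727 + 35252)*((½)*4 - 34800) = 35979*(2 - 34800) = 35979*(-34798) = -1251997242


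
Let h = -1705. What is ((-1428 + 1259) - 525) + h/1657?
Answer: -1151663/1657 ≈ -695.03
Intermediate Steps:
((-1428 + 1259) - 525) + h/1657 = ((-1428 + 1259) - 525) - 1705/1657 = (-169 - 525) - 1705*1/1657 = -694 - 1705/1657 = -1151663/1657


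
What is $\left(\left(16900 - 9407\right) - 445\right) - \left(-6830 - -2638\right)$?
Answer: $11240$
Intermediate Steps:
$\left(\left(16900 - 9407\right) - 445\right) - \left(-6830 - -2638\right) = \left(7493 - 445\right) - \left(-6830 + 2638\right) = 7048 - -4192 = 7048 + 4192 = 11240$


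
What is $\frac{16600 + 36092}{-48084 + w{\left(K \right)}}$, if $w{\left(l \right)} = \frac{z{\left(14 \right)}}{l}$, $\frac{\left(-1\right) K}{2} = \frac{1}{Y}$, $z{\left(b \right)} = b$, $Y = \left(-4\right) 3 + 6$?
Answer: $- \frac{8782}{8007} \approx -1.0968$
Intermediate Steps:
$Y = -6$ ($Y = -12 + 6 = -6$)
$K = \frac{1}{3}$ ($K = - \frac{2}{-6} = \left(-2\right) \left(- \frac{1}{6}\right) = \frac{1}{3} \approx 0.33333$)
$w{\left(l \right)} = \frac{14}{l}$
$\frac{16600 + 36092}{-48084 + w{\left(K \right)}} = \frac{16600 + 36092}{-48084 + 14 \frac{1}{\frac{1}{3}}} = \frac{52692}{-48084 + 14 \cdot 3} = \frac{52692}{-48084 + 42} = \frac{52692}{-48042} = 52692 \left(- \frac{1}{48042}\right) = - \frac{8782}{8007}$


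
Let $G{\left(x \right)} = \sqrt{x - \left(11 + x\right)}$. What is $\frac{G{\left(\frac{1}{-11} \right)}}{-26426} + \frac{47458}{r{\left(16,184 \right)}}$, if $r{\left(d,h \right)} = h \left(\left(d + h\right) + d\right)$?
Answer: $\frac{23729}{19872} - \frac{i \sqrt{11}}{26426} \approx 1.1941 - 0.00012551 i$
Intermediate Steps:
$r{\left(d,h \right)} = h \left(h + 2 d\right)$
$G{\left(x \right)} = i \sqrt{11}$ ($G{\left(x \right)} = \sqrt{-11} = i \sqrt{11}$)
$\frac{G{\left(\frac{1}{-11} \right)}}{-26426} + \frac{47458}{r{\left(16,184 \right)}} = \frac{i \sqrt{11}}{-26426} + \frac{47458}{184 \left(184 + 2 \cdot 16\right)} = i \sqrt{11} \left(- \frac{1}{26426}\right) + \frac{47458}{184 \left(184 + 32\right)} = - \frac{i \sqrt{11}}{26426} + \frac{47458}{184 \cdot 216} = - \frac{i \sqrt{11}}{26426} + \frac{47458}{39744} = - \frac{i \sqrt{11}}{26426} + 47458 \cdot \frac{1}{39744} = - \frac{i \sqrt{11}}{26426} + \frac{23729}{19872} = \frac{23729}{19872} - \frac{i \sqrt{11}}{26426}$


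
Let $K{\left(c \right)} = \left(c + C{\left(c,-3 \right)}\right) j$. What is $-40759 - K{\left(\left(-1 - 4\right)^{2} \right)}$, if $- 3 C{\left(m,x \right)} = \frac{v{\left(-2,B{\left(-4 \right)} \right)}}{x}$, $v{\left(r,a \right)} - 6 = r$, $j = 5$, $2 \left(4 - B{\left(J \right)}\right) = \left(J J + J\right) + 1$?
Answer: $- \frac{367976}{9} \approx -40886.0$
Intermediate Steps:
$B{\left(J \right)} = \frac{7}{2} - \frac{J}{2} - \frac{J^{2}}{2}$ ($B{\left(J \right)} = 4 - \frac{\left(J J + J\right) + 1}{2} = 4 - \frac{\left(J^{2} + J\right) + 1}{2} = 4 - \frac{\left(J + J^{2}\right) + 1}{2} = 4 - \frac{1 + J + J^{2}}{2} = 4 - \left(\frac{1}{2} + \frac{J}{2} + \frac{J^{2}}{2}\right) = \frac{7}{2} - \frac{J}{2} - \frac{J^{2}}{2}$)
$v{\left(r,a \right)} = 6 + r$
$C{\left(m,x \right)} = - \frac{4}{3 x}$ ($C{\left(m,x \right)} = - \frac{\left(6 - 2\right) \frac{1}{x}}{3} = - \frac{4 \frac{1}{x}}{3} = - \frac{4}{3 x}$)
$K{\left(c \right)} = \frac{20}{9} + 5 c$ ($K{\left(c \right)} = \left(c - \frac{4}{3 \left(-3\right)}\right) 5 = \left(c - - \frac{4}{9}\right) 5 = \left(c + \frac{4}{9}\right) 5 = \left(\frac{4}{9} + c\right) 5 = \frac{20}{9} + 5 c$)
$-40759 - K{\left(\left(-1 - 4\right)^{2} \right)} = -40759 - \left(\frac{20}{9} + 5 \left(-1 - 4\right)^{2}\right) = -40759 - \left(\frac{20}{9} + 5 \left(-5\right)^{2}\right) = -40759 - \left(\frac{20}{9} + 5 \cdot 25\right) = -40759 - \left(\frac{20}{9} + 125\right) = -40759 - \frac{1145}{9} = - \frac{367976}{9}$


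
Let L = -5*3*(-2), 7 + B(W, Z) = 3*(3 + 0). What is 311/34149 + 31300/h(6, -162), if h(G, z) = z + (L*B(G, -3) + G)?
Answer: -29689829/91064 ≈ -326.03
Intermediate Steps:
B(W, Z) = 2 (B(W, Z) = -7 + 3*(3 + 0) = -7 + 3*3 = -7 + 9 = 2)
L = 30 (L = -15*(-2) = 30)
h(G, z) = 60 + G + z (h(G, z) = z + (30*2 + G) = z + (60 + G) = 60 + G + z)
311/34149 + 31300/h(6, -162) = 311/34149 + 31300/(60 + 6 - 162) = 311*(1/34149) + 31300/(-96) = 311/34149 + 31300*(-1/96) = 311/34149 - 7825/24 = -29689829/91064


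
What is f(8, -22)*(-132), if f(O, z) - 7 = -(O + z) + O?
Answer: -3828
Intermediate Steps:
f(O, z) = 7 - z (f(O, z) = 7 + (-(O + z) + O) = 7 + ((-O - z) + O) = 7 - z)
f(8, -22)*(-132) = (7 - 1*(-22))*(-132) = (7 + 22)*(-132) = 29*(-132) = -3828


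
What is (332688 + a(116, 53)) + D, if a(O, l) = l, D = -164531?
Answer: 168210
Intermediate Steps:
(332688 + a(116, 53)) + D = (332688 + 53) - 164531 = 332741 - 164531 = 168210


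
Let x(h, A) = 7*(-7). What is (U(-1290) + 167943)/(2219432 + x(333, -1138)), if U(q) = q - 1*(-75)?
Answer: 166728/2219383 ≈ 0.075124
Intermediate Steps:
U(q) = 75 + q (U(q) = q + 75 = 75 + q)
x(h, A) = -49
(U(-1290) + 167943)/(2219432 + x(333, -1138)) = ((75 - 1290) + 167943)/(2219432 - 49) = (-1215 + 167943)/2219383 = 166728*(1/2219383) = 166728/2219383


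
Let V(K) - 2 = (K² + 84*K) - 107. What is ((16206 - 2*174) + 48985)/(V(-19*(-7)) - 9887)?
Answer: 64843/18869 ≈ 3.4365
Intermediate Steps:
V(K) = -105 + K² + 84*K (V(K) = 2 + ((K² + 84*K) - 107) = 2 + (-107 + K² + 84*K) = -105 + K² + 84*K)
((16206 - 2*174) + 48985)/(V(-19*(-7)) - 9887) = ((16206 - 2*174) + 48985)/((-105 + (-19*(-7))² + 84*(-19*(-7))) - 9887) = ((16206 - 1*348) + 48985)/((-105 + 133² + 84*133) - 9887) = ((16206 - 348) + 48985)/((-105 + 17689 + 11172) - 9887) = (15858 + 48985)/(28756 - 9887) = 64843/18869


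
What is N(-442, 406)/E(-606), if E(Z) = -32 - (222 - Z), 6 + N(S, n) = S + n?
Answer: 21/430 ≈ 0.048837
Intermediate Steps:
N(S, n) = -6 + S + n (N(S, n) = -6 + (S + n) = -6 + S + n)
E(Z) = -254 + Z (E(Z) = -32 + (-222 + Z) = -254 + Z)
N(-442, 406)/E(-606) = (-6 - 442 + 406)/(-254 - 606) = -42/(-860) = -42*(-1/860) = 21/430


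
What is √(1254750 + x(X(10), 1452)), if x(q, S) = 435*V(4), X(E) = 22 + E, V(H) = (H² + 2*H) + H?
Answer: 3*√140770 ≈ 1125.6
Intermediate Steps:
V(H) = H² + 3*H
x(q, S) = 12180 (x(q, S) = 435*(4*(3 + 4)) = 435*(4*7) = 435*28 = 12180)
√(1254750 + x(X(10), 1452)) = √(1254750 + 12180) = √1266930 = 3*√140770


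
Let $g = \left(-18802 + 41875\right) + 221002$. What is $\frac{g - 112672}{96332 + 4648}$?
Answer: $\frac{43801}{33660} \approx 1.3013$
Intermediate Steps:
$g = 244075$ ($g = 23073 + 221002 = 244075$)
$\frac{g - 112672}{96332 + 4648} = \frac{244075 - 112672}{96332 + 4648} = \frac{131403}{100980} = 131403 \cdot \frac{1}{100980} = \frac{43801}{33660}$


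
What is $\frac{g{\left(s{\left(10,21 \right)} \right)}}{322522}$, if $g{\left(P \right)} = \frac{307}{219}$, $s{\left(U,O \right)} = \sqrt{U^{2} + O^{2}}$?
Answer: $\frac{307}{70632318} \approx 4.3465 \cdot 10^{-6}$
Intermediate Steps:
$s{\left(U,O \right)} = \sqrt{O^{2} + U^{2}}$
$g{\left(P \right)} = \frac{307}{219}$ ($g{\left(P \right)} = 307 \cdot \frac{1}{219} = \frac{307}{219}$)
$\frac{g{\left(s{\left(10,21 \right)} \right)}}{322522} = \frac{307}{219 \cdot 322522} = \frac{307}{219} \cdot \frac{1}{322522} = \frac{307}{70632318}$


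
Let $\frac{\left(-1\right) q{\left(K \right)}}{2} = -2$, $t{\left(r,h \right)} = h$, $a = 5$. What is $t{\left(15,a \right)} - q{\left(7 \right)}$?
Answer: $1$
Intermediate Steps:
$q{\left(K \right)} = 4$ ($q{\left(K \right)} = \left(-2\right) \left(-2\right) = 4$)
$t{\left(15,a \right)} - q{\left(7 \right)} = 5 - 4 = 1$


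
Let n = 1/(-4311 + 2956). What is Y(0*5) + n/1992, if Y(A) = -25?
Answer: -67479001/2699160 ≈ -25.000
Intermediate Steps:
n = -1/1355 (n = 1/(-1355) = -1/1355 ≈ -0.00073801)
Y(0*5) + n/1992 = -25 - 1/1355/1992 = -25 - 1/1355*1/1992 = -25 - 1/2699160 = -67479001/2699160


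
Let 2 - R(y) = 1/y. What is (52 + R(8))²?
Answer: 185761/64 ≈ 2902.5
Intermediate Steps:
R(y) = 2 - 1/y
(52 + R(8))² = (52 + (2 - 1/8))² = (52 + (2 - 1*⅛))² = (52 + (2 - ⅛))² = (52 + 15/8)² = (431/8)² = 185761/64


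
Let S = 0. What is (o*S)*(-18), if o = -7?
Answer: 0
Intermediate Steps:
(o*S)*(-18) = -7*0*(-18) = 0*(-18) = 0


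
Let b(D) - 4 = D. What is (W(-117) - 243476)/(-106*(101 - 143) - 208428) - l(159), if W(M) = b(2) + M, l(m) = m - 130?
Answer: -5671717/203976 ≈ -27.806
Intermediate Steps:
l(m) = -130 + m
b(D) = 4 + D
W(M) = 6 + M (W(M) = (4 + 2) + M = 6 + M)
(W(-117) - 243476)/(-106*(101 - 143) - 208428) - l(159) = ((6 - 117) - 243476)/(-106*(101 - 143) - 208428) - (-130 + 159) = (-111 - 243476)/(-106*(-42) - 208428) - 1*29 = -243587/(4452 - 208428) - 29 = -243587/(-203976) - 29 = -243587*(-1/203976) - 29 = 243587/203976 - 29 = -5671717/203976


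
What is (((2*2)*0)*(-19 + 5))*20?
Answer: 0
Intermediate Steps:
(((2*2)*0)*(-19 + 5))*20 = ((4*0)*(-14))*20 = (0*(-14))*20 = 0*20 = 0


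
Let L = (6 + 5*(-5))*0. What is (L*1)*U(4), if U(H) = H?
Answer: 0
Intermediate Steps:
L = 0 (L = (6 - 25)*0 = -19*0 = 0)
(L*1)*U(4) = (0*1)*4 = 0*4 = 0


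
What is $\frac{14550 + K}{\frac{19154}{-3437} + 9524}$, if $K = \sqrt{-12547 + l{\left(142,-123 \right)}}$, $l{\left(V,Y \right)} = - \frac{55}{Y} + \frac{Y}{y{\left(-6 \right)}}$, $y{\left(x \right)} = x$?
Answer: $\frac{25004175}{16357417} + \frac{3437 i \sqrt{758026614}}{8047849164} \approx 1.5286 + 0.011758 i$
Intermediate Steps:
$l{\left(V,Y \right)} = - \frac{55}{Y} - \frac{Y}{6}$ ($l{\left(V,Y \right)} = - \frac{55}{Y} + \frac{Y}{-6} = - \frac{55}{Y} + Y \left(- \frac{1}{6}\right) = - \frac{55}{Y} - \frac{Y}{6}$)
$K = \frac{i \sqrt{758026614}}{246}$ ($K = \sqrt{-12547 - \left(- \frac{41}{2} + \frac{55}{-123}\right)} = \sqrt{-12547 + \left(\left(-55\right) \left(- \frac{1}{123}\right) + \frac{41}{2}\right)} = \sqrt{-12547 + \left(\frac{55}{123} + \frac{41}{2}\right)} = \sqrt{-12547 + \frac{5153}{246}} = \sqrt{- \frac{3081409}{246}} = \frac{i \sqrt{758026614}}{246} \approx 111.92 i$)
$\frac{14550 + K}{\frac{19154}{-3437} + 9524} = \frac{14550 + \frac{i \sqrt{758026614}}{246}}{\frac{19154}{-3437} + 9524} = \frac{14550 + \frac{i \sqrt{758026614}}{246}}{19154 \left(- \frac{1}{3437}\right) + 9524} = \frac{14550 + \frac{i \sqrt{758026614}}{246}}{- \frac{19154}{3437} + 9524} = \frac{14550 + \frac{i \sqrt{758026614}}{246}}{\frac{32714834}{3437}} = \left(14550 + \frac{i \sqrt{758026614}}{246}\right) \frac{3437}{32714834} = \frac{25004175}{16357417} + \frac{3437 i \sqrt{758026614}}{8047849164}$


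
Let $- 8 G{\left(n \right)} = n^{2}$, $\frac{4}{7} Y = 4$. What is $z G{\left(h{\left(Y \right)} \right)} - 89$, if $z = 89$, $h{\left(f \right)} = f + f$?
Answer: $- \frac{4539}{2} \approx -2269.5$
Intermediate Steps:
$Y = 7$ ($Y = \frac{7}{4} \cdot 4 = 7$)
$h{\left(f \right)} = 2 f$
$G{\left(n \right)} = - \frac{n^{2}}{8}$
$z G{\left(h{\left(Y \right)} \right)} - 89 = 89 \left(- \frac{\left(2 \cdot 7\right)^{2}}{8}\right) - 89 = 89 \left(- \frac{14^{2}}{8}\right) - 89 = 89 \left(\left(- \frac{1}{8}\right) 196\right) - 89 = 89 \left(- \frac{49}{2}\right) - 89 = - \frac{4361}{2} - 89 = - \frac{4539}{2}$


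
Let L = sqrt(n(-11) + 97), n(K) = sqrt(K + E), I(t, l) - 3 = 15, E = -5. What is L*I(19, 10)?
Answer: 18*sqrt(97 + 4*I) ≈ 177.32 + 3.6545*I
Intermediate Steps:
I(t, l) = 18 (I(t, l) = 3 + 15 = 18)
n(K) = sqrt(-5 + K) (n(K) = sqrt(K - 5) = sqrt(-5 + K))
L = sqrt(97 + 4*I) (L = sqrt(sqrt(-5 - 11) + 97) = sqrt(sqrt(-16) + 97) = sqrt(4*I + 97) = sqrt(97 + 4*I) ≈ 9.851 + 0.203*I)
L*I(19, 10) = sqrt(97 + 4*I)*18 = 18*sqrt(97 + 4*I)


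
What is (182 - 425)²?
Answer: 59049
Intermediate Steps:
(182 - 425)² = (-243)² = 59049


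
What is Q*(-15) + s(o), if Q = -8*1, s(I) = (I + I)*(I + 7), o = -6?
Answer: 108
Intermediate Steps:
s(I) = 2*I*(7 + I) (s(I) = (2*I)*(7 + I) = 2*I*(7 + I))
Q = -8
Q*(-15) + s(o) = -8*(-15) + 2*(-6)*(7 - 6) = 120 + 2*(-6)*1 = 120 - 12 = 108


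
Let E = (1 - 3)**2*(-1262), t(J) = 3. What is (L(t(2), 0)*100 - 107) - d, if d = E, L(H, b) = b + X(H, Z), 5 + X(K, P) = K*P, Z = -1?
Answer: 4141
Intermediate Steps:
X(K, P) = -5 + K*P
L(H, b) = -5 + b - H (L(H, b) = b + (-5 + H*(-1)) = b + (-5 - H) = -5 + b - H)
E = -5048 (E = (-2)**2*(-1262) = 4*(-1262) = -5048)
d = -5048
(L(t(2), 0)*100 - 107) - d = ((-5 + 0 - 1*3)*100 - 107) - 1*(-5048) = ((-5 + 0 - 3)*100 - 107) + 5048 = (-8*100 - 107) + 5048 = (-800 - 107) + 5048 = -907 + 5048 = 4141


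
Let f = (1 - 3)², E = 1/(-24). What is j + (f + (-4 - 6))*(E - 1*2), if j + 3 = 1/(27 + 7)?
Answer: 631/68 ≈ 9.2794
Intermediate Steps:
j = -101/34 (j = -3 + 1/(27 + 7) = -3 + 1/34 = -101/34 ≈ -2.9706)
E = -1/24 ≈ -0.041667
f = 4 (f = (-2)² = 4)
j + (f + (-4 - 6))*(E - 1*2) = -101/34 + (4 + (-4 - 6))*(-1/24 - 1*2) = -101/34 + (4 - 10)*(-1/24 - 2) = -101/34 - 6*(-49/24) = -101/34 + 49/4 = 631/68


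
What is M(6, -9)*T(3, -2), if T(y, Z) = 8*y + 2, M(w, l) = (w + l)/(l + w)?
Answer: 26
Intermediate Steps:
M(w, l) = 1 (M(w, l) = (l + w)/(l + w) = 1)
T(y, Z) = 2 + 8*y
M(6, -9)*T(3, -2) = 1*(2 + 8*3) = 1*(2 + 24) = 1*26 = 26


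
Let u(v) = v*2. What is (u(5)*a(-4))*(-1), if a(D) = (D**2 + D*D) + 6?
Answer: -380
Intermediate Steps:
a(D) = 6 + 2*D**2 (a(D) = (D**2 + D**2) + 6 = 2*D**2 + 6 = 6 + 2*D**2)
u(v) = 2*v
(u(5)*a(-4))*(-1) = ((2*5)*(6 + 2*(-4)**2))*(-1) = (10*(6 + 2*16))*(-1) = (10*(6 + 32))*(-1) = (10*38)*(-1) = 380*(-1) = -380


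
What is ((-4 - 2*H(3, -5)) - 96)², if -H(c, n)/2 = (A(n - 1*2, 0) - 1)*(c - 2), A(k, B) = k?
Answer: 17424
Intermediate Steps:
H(c, n) = -2*(-3 + n)*(-2 + c) (H(c, n) = -2*((n - 1*2) - 1)*(c - 2) = -2*((n - 2) - 1)*(-2 + c) = -2*((-2 + n) - 1)*(-2 + c) = -2*(-3 + n)*(-2 + c))
((-4 - 2*H(3, -5)) - 96)² = ((-4 - 2*(-12 + 2*3 + 4*(-5) - 2*3*(-2 - 5))) - 96)² = ((-4 - 2*(-12 + 6 - 20 - 2*3*(-7))) - 96)² = ((-4 - 2*(-12 + 6 - 20 + 42)) - 96)² = ((-4 - 2*16) - 96)² = ((-4 - 32) - 96)² = (-36 - 96)² = (-132)² = 17424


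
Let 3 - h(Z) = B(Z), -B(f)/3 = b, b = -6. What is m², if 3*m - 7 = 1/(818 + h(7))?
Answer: 3511876/644809 ≈ 5.4464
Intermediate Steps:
B(f) = 18 (B(f) = -3*(-6) = 18)
h(Z) = -15 (h(Z) = 3 - 1*18 = 3 - 18 = -15)
m = 1874/803 (m = 7/3 + 1/(3*(818 - 15)) = 7/3 + (⅓)/803 = 7/3 + (⅓)*(1/803) = 7/3 + 1/2409 = 1874/803 ≈ 2.3337)
m² = (1874/803)² = 3511876/644809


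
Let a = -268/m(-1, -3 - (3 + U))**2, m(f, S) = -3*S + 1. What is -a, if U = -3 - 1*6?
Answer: 67/16 ≈ 4.1875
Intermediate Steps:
U = -9 (U = -3 - 6 = -9)
m(f, S) = 1 - 3*S
a = -67/16 (a = -268/(1 - 3*(-3 - (3 - 9)))**2 = -268/(1 - 3*(-3 - 1*(-6)))**2 = -268/(1 - 3*(-3 + 6))**2 = -268/(1 - 3*3)**2 = -268/(1 - 9)**2 = -268/((-8)**2) = -268/64 = -268*1/64 = -67/16 ≈ -4.1875)
-a = -1*(-67/16) = 67/16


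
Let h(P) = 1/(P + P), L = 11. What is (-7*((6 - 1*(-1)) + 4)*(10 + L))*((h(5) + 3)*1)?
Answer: -50127/10 ≈ -5012.7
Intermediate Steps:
h(P) = 1/(2*P)
(-7*((6 - 1*(-1)) + 4)*(10 + L))*((h(5) + 3)*1) = (-7*((6 - 1*(-1)) + 4)*(10 + 11))*(((1/2)/5 + 3)*1) = (-7*((6 + 1) + 4)*21)*(((1/2)*(1/5) + 3)*1) = (-7*(7 + 4)*21)*((1/10 + 3)*1) = (-77*21)*((31/10)*1) = -7*231*(31/10) = -1617*31/10 = -50127/10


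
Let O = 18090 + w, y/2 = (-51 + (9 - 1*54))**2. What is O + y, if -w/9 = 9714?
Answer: -50904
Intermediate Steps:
w = -87426 (w = -9*9714 = -87426)
y = 18432 (y = 2*(-51 + (9 - 1*54))**2 = 2*(-51 + (9 - 54))**2 = 2*(-51 - 45)**2 = 2*(-96)**2 = 2*9216 = 18432)
O = -69336 (O = 18090 - 87426 = -69336)
O + y = -69336 + 18432 = -50904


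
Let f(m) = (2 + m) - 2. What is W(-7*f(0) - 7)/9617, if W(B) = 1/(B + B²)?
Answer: 1/403914 ≈ 2.4758e-6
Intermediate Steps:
f(m) = m
W(-7*f(0) - 7)/9617 = (1/((-7*0 - 7)*(1 + (-7*0 - 7))))/9617 = (1/((0 - 7)*(1 + (0 - 7))))*(1/9617) = (1/((-7)*(1 - 7)))*(1/9617) = -⅐/(-6)*(1/9617) = -⅐*(-⅙)*(1/9617) = (1/42)*(1/9617) = 1/403914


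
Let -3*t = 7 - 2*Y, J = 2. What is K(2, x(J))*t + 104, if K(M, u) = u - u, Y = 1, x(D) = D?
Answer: 104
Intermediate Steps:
K(M, u) = 0
t = -5/3 (t = -(7 - 2*1)/3 = -(7 - 2)/3 = -⅓*5 = -5/3 ≈ -1.6667)
K(2, x(J))*t + 104 = 0*(-5/3) + 104 = 0 + 104 = 104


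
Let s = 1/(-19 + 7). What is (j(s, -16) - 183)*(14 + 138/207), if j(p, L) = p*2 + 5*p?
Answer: -24233/9 ≈ -2692.6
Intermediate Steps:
s = -1/12 (s = 1/(-12) = -1/12 ≈ -0.083333)
j(p, L) = 7*p (j(p, L) = 2*p + 5*p = 7*p)
(j(s, -16) - 183)*(14 + 138/207) = (7*(-1/12) - 183)*(14 + 138/207) = (-7/12 - 183)*(14 + 138*(1/207)) = -2203*(14 + ⅔)/12 = -2203/12*44/3 = -24233/9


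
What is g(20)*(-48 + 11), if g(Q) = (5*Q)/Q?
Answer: -185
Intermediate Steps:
g(Q) = 5
g(20)*(-48 + 11) = 5*(-48 + 11) = 5*(-37) = -185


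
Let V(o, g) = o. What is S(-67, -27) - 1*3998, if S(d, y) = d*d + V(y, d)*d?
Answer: 2300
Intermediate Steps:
S(d, y) = d² + d*y (S(d, y) = d*d + y*d = d² + d*y)
S(-67, -27) - 1*3998 = -67*(-67 - 27) - 1*3998 = -67*(-94) - 3998 = 6298 - 3998 = 2300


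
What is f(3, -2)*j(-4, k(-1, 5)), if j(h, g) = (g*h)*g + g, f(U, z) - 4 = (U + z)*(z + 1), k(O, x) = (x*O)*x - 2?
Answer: -8829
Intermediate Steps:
k(O, x) = -2 + O*x**2 (k(O, x) = (O*x)*x - 2 = O*x**2 - 2 = -2 + O*x**2)
f(U, z) = 4 + (1 + z)*(U + z) (f(U, z) = 4 + (U + z)*(z + 1) = 4 + (U + z)*(1 + z) = 4 + (1 + z)*(U + z))
j(h, g) = g + h*g**2 (j(h, g) = h*g**2 + g = g + h*g**2)
f(3, -2)*j(-4, k(-1, 5)) = (4 + 3 - 2 + (-2)**2 + 3*(-2))*((-2 - 1*5**2)*(1 + (-2 - 1*5**2)*(-4))) = (4 + 3 - 2 + 4 - 6)*((-2 - 1*25)*(1 + (-2 - 1*25)*(-4))) = 3*((-2 - 25)*(1 + (-2 - 25)*(-4))) = 3*(-27*(1 - 27*(-4))) = 3*(-27*(1 + 108)) = 3*(-27*109) = 3*(-2943) = -8829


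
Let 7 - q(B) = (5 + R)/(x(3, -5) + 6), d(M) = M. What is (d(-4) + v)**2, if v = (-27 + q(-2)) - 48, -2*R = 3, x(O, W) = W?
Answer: 22801/4 ≈ 5700.3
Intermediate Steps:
R = -3/2 (R = -1/2*3 = -3/2 ≈ -1.5000)
q(B) = 7/2 (q(B) = 7 - (5 - 3/2)/(-5 + 6) = 7 - 7/(2*1) = 7 - 7/2 = 7/2)
v = -143/2 (v = (-27 + 7/2) - 48 = -47/2 - 48 = -143/2 ≈ -71.500)
(d(-4) + v)**2 = (-4 - 143/2)**2 = (-151/2)**2 = 22801/4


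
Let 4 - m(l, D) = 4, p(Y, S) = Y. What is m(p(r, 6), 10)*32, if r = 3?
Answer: 0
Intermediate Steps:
m(l, D) = 0 (m(l, D) = 4 - 1*4 = 4 - 4 = 0)
m(p(r, 6), 10)*32 = 0*32 = 0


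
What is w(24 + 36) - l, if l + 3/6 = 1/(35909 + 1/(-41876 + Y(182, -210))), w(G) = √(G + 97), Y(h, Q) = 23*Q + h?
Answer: 1670537267/3341260630 + √157 ≈ 13.030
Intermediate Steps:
Y(h, Q) = h + 23*Q
w(G) = √(97 + G)
l = -1670537267/3341260630 (l = -½ + 1/(35909 + 1/(-41876 + (182 + 23*(-210)))) = -½ + 1/(35909 + 1/(-41876 + (182 - 4830))) = -½ + 1/(35909 + 1/(-41876 - 4648)) = -½ + 1/(35909 + 1/(-46524)) = -½ + 1/(35909 - 1/46524) = -½ + 1/(1670630315/46524) = -½ + 46524/1670630315 = -1670537267/3341260630 ≈ -0.49997)
w(24 + 36) - l = √(97 + (24 + 36)) - 1*(-1670537267/3341260630) = √(97 + 60) + 1670537267/3341260630 = √157 + 1670537267/3341260630 = 1670537267/3341260630 + √157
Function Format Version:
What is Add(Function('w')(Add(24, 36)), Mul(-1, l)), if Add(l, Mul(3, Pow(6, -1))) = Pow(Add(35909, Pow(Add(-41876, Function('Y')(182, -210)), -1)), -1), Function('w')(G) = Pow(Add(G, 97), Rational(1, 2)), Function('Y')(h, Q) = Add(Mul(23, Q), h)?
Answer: Add(Rational(1670537267, 3341260630), Pow(157, Rational(1, 2))) ≈ 13.030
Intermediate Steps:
Function('Y')(h, Q) = Add(h, Mul(23, Q))
Function('w')(G) = Pow(Add(97, G), Rational(1, 2))
l = Rational(-1670537267, 3341260630) (l = Add(Rational(-1, 2), Pow(Add(35909, Pow(Add(-41876, Add(182, Mul(23, -210))), -1)), -1)) = Add(Rational(-1, 2), Pow(Add(35909, Pow(Add(-41876, Add(182, -4830)), -1)), -1)) = Add(Rational(-1, 2), Pow(Add(35909, Pow(Add(-41876, -4648), -1)), -1)) = Add(Rational(-1, 2), Pow(Add(35909, Pow(-46524, -1)), -1)) = Add(Rational(-1, 2), Pow(Add(35909, Rational(-1, 46524)), -1)) = Add(Rational(-1, 2), Pow(Rational(1670630315, 46524), -1)) = Add(Rational(-1, 2), Rational(46524, 1670630315)) = Rational(-1670537267, 3341260630) ≈ -0.49997)
Add(Function('w')(Add(24, 36)), Mul(-1, l)) = Add(Pow(Add(97, Add(24, 36)), Rational(1, 2)), Mul(-1, Rational(-1670537267, 3341260630))) = Add(Pow(Add(97, 60), Rational(1, 2)), Rational(1670537267, 3341260630)) = Add(Pow(157, Rational(1, 2)), Rational(1670537267, 3341260630)) = Add(Rational(1670537267, 3341260630), Pow(157, Rational(1, 2)))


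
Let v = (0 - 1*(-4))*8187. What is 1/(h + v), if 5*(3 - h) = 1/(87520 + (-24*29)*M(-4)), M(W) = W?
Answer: 451520/14787731519 ≈ 3.0533e-5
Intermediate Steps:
v = 32748 (v = (0 + 4)*8187 = 4*8187 = 32748)
h = 1354559/451520 (h = 3 - 1/(5*(87520 - 24*29*(-4))) = 3 - 1/(5*(87520 - 696*(-4))) = 3 - 1/(5*(87520 + 2784)) = 3 - ⅕/90304 = 3 - ⅕*1/90304 = 3 - 1/451520 = 1354559/451520 ≈ 3.0000)
1/(h + v) = 1/(1354559/451520 + 32748) = 1/(14787731519/451520) = 451520/14787731519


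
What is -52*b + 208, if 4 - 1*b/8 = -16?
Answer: -8112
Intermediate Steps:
b = 160 (b = 32 - 8*(-16) = 32 + 128 = 160)
-52*b + 208 = -52*160 + 208 = -8320 + 208 = -8112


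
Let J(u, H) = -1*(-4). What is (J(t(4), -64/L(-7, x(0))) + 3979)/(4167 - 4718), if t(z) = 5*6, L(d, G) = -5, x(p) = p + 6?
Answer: -3983/551 ≈ -7.2287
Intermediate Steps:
x(p) = 6 + p
t(z) = 30
J(u, H) = 4
(J(t(4), -64/L(-7, x(0))) + 3979)/(4167 - 4718) = (4 + 3979)/(4167 - 4718) = 3983/(-551) = 3983*(-1/551) = -3983/551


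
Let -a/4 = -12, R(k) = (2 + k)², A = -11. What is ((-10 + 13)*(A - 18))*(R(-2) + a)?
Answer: -4176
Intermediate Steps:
a = 48 (a = -4*(-12) = 48)
((-10 + 13)*(A - 18))*(R(-2) + a) = ((-10 + 13)*(-11 - 18))*((2 - 2)² + 48) = (3*(-29))*(0² + 48) = -87*(0 + 48) = -87*48 = -4176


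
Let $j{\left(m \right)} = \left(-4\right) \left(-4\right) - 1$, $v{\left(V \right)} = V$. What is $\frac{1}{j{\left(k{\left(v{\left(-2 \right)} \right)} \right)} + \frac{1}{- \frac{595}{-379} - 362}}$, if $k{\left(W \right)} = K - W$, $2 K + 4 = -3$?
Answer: $\frac{136603}{2048666} \approx 0.066679$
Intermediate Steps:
$K = - \frac{7}{2}$ ($K = -2 + \frac{1}{2} \left(-3\right) = -2 - \frac{3}{2} = - \frac{7}{2} \approx -3.5$)
$k{\left(W \right)} = - \frac{7}{2} - W$
$j{\left(m \right)} = 15$ ($j{\left(m \right)} = 16 - 1 = 15$)
$\frac{1}{j{\left(k{\left(v{\left(-2 \right)} \right)} \right)} + \frac{1}{- \frac{595}{-379} - 362}} = \frac{1}{15 + \frac{1}{- \frac{595}{-379} - 362}} = \frac{1}{15 + \frac{1}{\left(-595\right) \left(- \frac{1}{379}\right) - 362}} = \frac{1}{15 + \frac{1}{\frac{595}{379} - 362}} = \frac{1}{15 + \frac{1}{- \frac{136603}{379}}} = \frac{1}{15 - \frac{379}{136603}} = \frac{1}{\frac{2048666}{136603}} = \frac{136603}{2048666}$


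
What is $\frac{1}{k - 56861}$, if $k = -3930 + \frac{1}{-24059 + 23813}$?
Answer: $- \frac{246}{14954587} \approx -1.645 \cdot 10^{-5}$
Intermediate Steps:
$k = - \frac{966781}{246}$ ($k = -3930 + \frac{1}{-246} = -3930 - \frac{1}{246} = - \frac{966781}{246} \approx -3930.0$)
$\frac{1}{k - 56861} = \frac{1}{- \frac{966781}{246} - 56861} = \frac{1}{- \frac{14954587}{246}} = - \frac{246}{14954587}$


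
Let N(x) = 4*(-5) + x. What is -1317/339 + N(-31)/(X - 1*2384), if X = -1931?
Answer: -1888522/487595 ≈ -3.8731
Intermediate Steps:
N(x) = -20 + x
-1317/339 + N(-31)/(X - 1*2384) = -1317/339 + (-20 - 31)/(-1931 - 1*2384) = -1317*1/339 - 51/(-1931 - 2384) = -439/113 - 51/(-4315) = -439/113 - 51*(-1/4315) = -439/113 + 51/4315 = -1888522/487595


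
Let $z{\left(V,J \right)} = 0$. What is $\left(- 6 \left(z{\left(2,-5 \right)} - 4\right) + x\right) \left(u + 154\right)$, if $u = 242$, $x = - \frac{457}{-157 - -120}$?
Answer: $\frac{532620}{37} \approx 14395.0$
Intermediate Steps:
$x = \frac{457}{37}$ ($x = - \frac{457}{-157 + 120} = - \frac{457}{-37} = \left(-457\right) \left(- \frac{1}{37}\right) = \frac{457}{37} \approx 12.351$)
$\left(- 6 \left(z{\left(2,-5 \right)} - 4\right) + x\right) \left(u + 154\right) = \left(- 6 \left(0 - 4\right) + \frac{457}{37}\right) \left(242 + 154\right) = \left(\left(-6\right) \left(-4\right) + \frac{457}{37}\right) 396 = \left(24 + \frac{457}{37}\right) 396 = \frac{1345}{37} \cdot 396 = \frac{532620}{37}$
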